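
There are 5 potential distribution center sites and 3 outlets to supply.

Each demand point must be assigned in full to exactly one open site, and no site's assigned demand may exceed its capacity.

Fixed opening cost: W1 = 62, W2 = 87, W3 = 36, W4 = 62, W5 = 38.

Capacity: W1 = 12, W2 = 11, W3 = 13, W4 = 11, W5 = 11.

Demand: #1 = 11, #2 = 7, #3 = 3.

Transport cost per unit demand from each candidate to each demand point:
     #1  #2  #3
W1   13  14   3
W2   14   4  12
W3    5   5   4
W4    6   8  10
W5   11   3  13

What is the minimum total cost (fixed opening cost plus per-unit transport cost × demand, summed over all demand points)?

189

Open {W3, W5}; cheapest assignment that respects the capacities:
  W3 (cap 13, load 11): #1 — cost 11×5 = 55
  W5 (cap 11, load 10): #2, #3 — cost 7×3 + 3×13 = 60
  Shipping 115, fixed 74 → total 189.
  Any other capacity-feasible assignment to {W3, W5} ships for at least 115.
Compare {W3, W4}: its best feasible assignment gives total 211.
Compare {W1, W3, W5}: its best feasible assignment gives total 221.
Every other set of open sites that can feasibly serve all demand totals ≥ 211 even under its best assignment. Minimum: 189.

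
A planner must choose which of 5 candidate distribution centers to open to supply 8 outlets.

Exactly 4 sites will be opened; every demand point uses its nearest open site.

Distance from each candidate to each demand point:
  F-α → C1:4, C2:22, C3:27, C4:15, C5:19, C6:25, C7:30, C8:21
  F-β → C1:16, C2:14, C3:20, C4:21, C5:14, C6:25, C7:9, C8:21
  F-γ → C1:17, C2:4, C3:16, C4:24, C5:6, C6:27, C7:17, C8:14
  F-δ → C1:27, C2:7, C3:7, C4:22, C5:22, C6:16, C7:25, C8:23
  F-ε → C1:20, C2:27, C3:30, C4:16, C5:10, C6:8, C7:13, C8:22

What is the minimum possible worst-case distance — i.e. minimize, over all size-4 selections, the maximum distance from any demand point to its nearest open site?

Open {F-α, F-γ, F-δ, F-ε}.
  Farthest demand point is C4 at distance 15 (to F-α); all others are ≤ 15.
With {F-α, F-β, F-γ, F-δ} the worst case is 16.
With {F-α, F-β, F-γ, F-ε} the worst case is 16.
No size-4 selection achieves below 15.

15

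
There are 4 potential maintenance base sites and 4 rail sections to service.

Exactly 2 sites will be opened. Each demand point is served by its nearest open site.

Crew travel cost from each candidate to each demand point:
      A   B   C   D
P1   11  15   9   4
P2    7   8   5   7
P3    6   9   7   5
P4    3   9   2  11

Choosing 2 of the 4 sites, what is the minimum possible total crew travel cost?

Open {P1, P4}.
  A→P4 3, B→P4 9, C→P4 2, D→P1 4  ⇒ total 18.
Compare {P3, P4}: total 19.
Compare {P2, P4}: total 20.
No size-2 selection does better; minimum is 18.

18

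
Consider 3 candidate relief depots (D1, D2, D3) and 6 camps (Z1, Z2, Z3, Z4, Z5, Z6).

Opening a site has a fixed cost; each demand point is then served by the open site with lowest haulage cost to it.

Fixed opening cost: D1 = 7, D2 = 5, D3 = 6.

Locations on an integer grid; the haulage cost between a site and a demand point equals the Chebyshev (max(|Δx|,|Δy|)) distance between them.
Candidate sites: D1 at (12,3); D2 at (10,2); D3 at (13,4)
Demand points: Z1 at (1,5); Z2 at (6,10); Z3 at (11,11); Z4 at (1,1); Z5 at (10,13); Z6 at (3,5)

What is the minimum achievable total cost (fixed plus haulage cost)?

Open {D2}: assign each demand point to its cheapest open site.
  Z1→D2 9, Z2→D2 8, Z3→D2 9, Z4→D2 9, Z5→D2 11, Z6→D2 7
  haulage cost 53, fixed 5 → total 58.
Compare {D2, D3}: haulage cost 48 + fixed 11 = 59.
Compare {D1, D2}: haulage cost 50 + fixed 12 = 62.
Compare {D1}: haulage cost 56 + fixed 7 = 63.
All other subsets cost ≥ 59. Minimum total cost: 58.

58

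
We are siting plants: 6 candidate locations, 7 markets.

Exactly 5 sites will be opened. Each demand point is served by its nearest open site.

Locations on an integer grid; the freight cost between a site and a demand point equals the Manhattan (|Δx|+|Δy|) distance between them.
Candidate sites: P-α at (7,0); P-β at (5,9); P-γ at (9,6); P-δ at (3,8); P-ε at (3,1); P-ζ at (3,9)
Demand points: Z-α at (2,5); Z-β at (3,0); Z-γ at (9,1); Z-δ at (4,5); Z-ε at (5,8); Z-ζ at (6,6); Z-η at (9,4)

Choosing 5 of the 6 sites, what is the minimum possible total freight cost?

18

Open {P-α, P-β, P-γ, P-δ, P-ε}.
  Z-α→P-δ 4, Z-β→P-ε 1, Z-γ→P-α 3, Z-δ→P-δ 4, Z-ε→P-β 1, Z-ζ→P-γ 3, Z-η→P-γ 2  ⇒ total 18.
Compare {P-α, P-γ, P-δ, P-ε, P-ζ}: total 19.
Compare {P-α, P-β, P-γ, P-ε, P-ζ}: total 20.
No size-5 selection does better; minimum is 18.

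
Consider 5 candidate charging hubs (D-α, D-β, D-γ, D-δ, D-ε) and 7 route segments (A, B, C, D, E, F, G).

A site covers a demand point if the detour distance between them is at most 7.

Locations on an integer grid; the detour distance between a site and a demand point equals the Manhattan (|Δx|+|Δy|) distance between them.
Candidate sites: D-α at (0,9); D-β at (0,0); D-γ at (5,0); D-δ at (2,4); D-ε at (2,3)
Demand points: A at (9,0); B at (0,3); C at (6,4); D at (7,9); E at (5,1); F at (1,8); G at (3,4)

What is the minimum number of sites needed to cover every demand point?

Coverage sets (demand points within 7 of each site):
  D-α: {B, D, F}
  D-β: {B, E, G}
  D-γ: {A, C, E, G}
  D-δ: {B, C, E, F, G}
  D-ε: {B, C, E, F, G}
No single site covers all 7 demand points.
But {D-α, D-γ} covers everything, so the minimum is 2.

2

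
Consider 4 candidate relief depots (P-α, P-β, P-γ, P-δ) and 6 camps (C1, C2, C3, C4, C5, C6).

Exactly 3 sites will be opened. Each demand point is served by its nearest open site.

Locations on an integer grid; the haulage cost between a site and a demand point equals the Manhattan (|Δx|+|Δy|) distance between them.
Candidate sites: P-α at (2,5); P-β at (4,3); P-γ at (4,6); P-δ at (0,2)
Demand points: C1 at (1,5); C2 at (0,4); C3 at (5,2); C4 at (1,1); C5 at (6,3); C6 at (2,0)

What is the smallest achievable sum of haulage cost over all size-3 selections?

Open {P-α, P-β, P-δ}.
  C1→P-α 1, C2→P-δ 2, C3→P-β 2, C4→P-δ 2, C5→P-β 2, C6→P-δ 4  ⇒ total 13.
Compare {P-β, P-γ, P-δ}: total 16.
Compare {P-α, P-β, P-γ}: total 18.
No size-3 selection does better; minimum is 13.

13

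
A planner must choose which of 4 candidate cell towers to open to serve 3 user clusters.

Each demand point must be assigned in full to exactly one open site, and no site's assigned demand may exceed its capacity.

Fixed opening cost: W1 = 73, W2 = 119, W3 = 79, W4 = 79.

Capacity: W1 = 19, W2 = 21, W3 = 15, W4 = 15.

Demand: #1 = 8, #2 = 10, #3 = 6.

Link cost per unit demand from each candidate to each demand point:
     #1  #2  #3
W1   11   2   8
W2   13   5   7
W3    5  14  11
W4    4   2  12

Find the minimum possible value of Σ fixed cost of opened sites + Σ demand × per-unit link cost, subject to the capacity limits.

252

Open {W1, W4}; cheapest assignment that respects the capacities:
  W1 (cap 19, load 16): #2, #3 — cost 10×2 + 6×8 = 68
  W4 (cap 15, load 8): #1 — cost 8×4 = 32
  Shipping 100, fixed 152 → total 252.
  Any other capacity-feasible assignment to {W1, W4} ships for at least 100.
Compare {W1, W3}: its best feasible assignment gives total 260.
Compare {W3, W4}: its best feasible assignment gives total 284.
Every other set of open sites that can feasibly serve all demand totals ≥ 260 even under its best assignment. Minimum: 252.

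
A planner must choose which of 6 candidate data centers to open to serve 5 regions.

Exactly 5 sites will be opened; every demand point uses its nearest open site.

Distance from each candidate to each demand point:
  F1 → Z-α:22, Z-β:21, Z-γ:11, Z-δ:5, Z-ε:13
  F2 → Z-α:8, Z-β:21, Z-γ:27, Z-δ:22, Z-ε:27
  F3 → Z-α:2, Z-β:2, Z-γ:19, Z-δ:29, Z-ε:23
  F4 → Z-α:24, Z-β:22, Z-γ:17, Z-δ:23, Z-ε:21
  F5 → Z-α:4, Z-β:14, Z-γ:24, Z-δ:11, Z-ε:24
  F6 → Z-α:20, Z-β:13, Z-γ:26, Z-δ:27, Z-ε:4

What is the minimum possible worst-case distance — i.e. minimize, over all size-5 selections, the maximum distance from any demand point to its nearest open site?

11

Open {F1, F2, F3, F4, F6}.
  Farthest demand point is Z-γ at distance 11 (to F1); all others are ≤ 11.
With {F1, F2, F3, F5, F6} the worst case is 11.
With {F1, F3, F4, F5, F6} the worst case is 11.
No size-5 selection achieves below 11.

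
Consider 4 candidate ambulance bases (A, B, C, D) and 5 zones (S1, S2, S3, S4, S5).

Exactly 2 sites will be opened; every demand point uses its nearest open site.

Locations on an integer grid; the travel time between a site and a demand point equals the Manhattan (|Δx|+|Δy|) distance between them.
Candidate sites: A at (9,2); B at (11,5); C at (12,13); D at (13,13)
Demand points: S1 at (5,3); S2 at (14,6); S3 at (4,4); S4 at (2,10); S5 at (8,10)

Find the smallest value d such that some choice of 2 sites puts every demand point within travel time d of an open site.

13

Open {A, C}.
  Farthest demand point is S4 at travel time 13 (to C); all others are ≤ 13.
With {B, C} the worst case is 13.
With {A, B} the worst case is 14.
No size-2 selection achieves below 13.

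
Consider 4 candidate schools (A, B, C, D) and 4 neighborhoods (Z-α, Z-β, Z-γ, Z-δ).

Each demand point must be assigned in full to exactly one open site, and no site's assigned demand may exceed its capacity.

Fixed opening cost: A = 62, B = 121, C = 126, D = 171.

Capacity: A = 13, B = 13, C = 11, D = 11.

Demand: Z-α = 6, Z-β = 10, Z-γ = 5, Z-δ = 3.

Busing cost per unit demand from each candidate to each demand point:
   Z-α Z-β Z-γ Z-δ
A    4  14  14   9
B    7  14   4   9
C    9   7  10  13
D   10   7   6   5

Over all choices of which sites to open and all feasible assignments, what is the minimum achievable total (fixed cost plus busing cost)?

412

Open {A, B}; cheapest assignment that respects the capacities:
  A (cap 13, load 13): Z-β, Z-δ — cost 10×14 + 3×9 = 167
  B (cap 13, load 11): Z-α, Z-γ — cost 6×7 + 5×4 = 62
  Shipping 229, fixed 183 → total 412.
  Any other capacity-feasible assignment to {A, B} ships for at least 229.
Compare {A, B, C}: its best feasible assignment gives total 450.
Compare {A, C}: its best feasible assignment gives total 459.
Every other set of open sites that can feasibly serve all demand totals ≥ 450 even under its best assignment. Minimum: 412.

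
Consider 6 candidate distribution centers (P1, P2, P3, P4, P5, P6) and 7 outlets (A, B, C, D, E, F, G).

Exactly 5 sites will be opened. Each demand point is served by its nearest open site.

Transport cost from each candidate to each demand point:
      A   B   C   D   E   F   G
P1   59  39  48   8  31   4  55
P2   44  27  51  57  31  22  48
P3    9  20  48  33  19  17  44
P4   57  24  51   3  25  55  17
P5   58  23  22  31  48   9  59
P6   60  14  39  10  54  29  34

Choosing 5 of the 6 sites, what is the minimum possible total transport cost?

Open {P1, P3, P4, P5, P6}.
  A→P3 9, B→P6 14, C→P5 22, D→P4 3, E→P3 19, F→P1 4, G→P4 17  ⇒ total 88.
Compare {P2, P3, P4, P5, P6}: total 93.
Compare {P1, P2, P3, P4, P5}: total 94.
No size-5 selection does better; minimum is 88.

88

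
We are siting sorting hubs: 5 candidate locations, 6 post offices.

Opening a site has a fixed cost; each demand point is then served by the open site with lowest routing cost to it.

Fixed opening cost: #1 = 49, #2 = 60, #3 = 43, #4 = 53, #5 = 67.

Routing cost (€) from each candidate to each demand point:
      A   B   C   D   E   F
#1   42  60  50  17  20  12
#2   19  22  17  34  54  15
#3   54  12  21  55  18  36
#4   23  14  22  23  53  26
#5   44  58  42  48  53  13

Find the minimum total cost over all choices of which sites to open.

Open {#1, #4}: assign each demand point to its cheapest open site.
  A→#4 23, B→#4 14, C→#4 22, D→#1 17, E→#1 20, F→#1 12
  routing cost 108, fixed 102 → total 210.
Compare {#4}: routing cost 161 + fixed 53 = 214.
Compare {#1, #3}: routing cost 122 + fixed 92 = 214.
Compare {#1, #2}: routing cost 107 + fixed 109 = 216.
All other subsets cost ≥ 214. Minimum total cost: 210.

210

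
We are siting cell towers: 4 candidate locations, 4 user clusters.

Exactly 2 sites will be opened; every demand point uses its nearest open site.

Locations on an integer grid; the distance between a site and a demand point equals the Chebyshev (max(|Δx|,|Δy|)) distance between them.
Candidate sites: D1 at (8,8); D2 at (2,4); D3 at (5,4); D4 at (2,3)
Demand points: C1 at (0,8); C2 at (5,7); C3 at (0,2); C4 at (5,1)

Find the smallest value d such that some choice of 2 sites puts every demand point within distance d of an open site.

4

Open {D1, D2}.
  Farthest demand point is C1 at distance 4 (to D2); all others are ≤ 4.
With {D2, D3} the worst case is 4.
With {D2, D4} the worst case is 4.
No size-2 selection achieves below 4.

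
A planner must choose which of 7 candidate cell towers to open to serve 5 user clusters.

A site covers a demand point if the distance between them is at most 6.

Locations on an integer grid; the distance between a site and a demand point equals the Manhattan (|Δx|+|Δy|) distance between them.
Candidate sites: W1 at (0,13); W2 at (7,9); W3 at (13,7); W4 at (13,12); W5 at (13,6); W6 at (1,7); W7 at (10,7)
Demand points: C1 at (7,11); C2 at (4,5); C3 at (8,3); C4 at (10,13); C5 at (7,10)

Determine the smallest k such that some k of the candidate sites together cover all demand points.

3

Coverage sets (demand points within 6 of each site):
  W1: {}
  W2: {C1, C5}
  W3: {}
  W4: {C4}
  W5: {}
  W6: {C2}
  W7: {C3, C4, C5}
No 2 sites suffice: every size-2 union leaves at least one demand point uncovered.
But {W2, W6, W7} covers everything, so the minimum is 3.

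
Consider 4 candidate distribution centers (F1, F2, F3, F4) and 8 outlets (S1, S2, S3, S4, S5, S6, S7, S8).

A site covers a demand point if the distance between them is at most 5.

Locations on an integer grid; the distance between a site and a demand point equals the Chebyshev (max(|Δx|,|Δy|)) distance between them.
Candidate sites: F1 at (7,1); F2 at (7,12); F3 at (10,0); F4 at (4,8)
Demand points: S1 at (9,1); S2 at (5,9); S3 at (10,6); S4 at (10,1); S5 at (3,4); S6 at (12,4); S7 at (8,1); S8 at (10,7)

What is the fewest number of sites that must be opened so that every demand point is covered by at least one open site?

Coverage sets (demand points within 5 of each site):
  F1: {S1, S3, S4, S5, S6, S7}
  F2: {S2, S8}
  F3: {S1, S4, S6, S7}
  F4: {S2, S5}
No single site covers all 8 demand points.
But {F1, F2} covers everything, so the minimum is 2.

2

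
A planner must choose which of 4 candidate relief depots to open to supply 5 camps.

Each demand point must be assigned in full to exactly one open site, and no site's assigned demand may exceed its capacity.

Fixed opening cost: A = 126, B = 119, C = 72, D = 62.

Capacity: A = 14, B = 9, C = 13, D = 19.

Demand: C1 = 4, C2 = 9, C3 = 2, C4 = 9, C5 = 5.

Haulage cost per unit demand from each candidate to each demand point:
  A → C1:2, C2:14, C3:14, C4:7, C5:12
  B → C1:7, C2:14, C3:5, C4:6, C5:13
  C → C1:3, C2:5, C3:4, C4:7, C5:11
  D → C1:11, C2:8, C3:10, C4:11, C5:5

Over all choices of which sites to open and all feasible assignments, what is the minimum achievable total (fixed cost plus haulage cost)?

Open {C, D}; cheapest assignment that respects the capacities:
  C (cap 13, load 13): C1, C4 — cost 4×3 + 9×7 = 75
  D (cap 19, load 16): C2, C3, C5 — cost 9×8 + 2×10 + 5×5 = 117
  Shipping 192, fixed 134 → total 326.
  Any other capacity-feasible assignment to {C, D} ships for at least 192.
Compare {A, D}: its best feasible assignment gives total 376.
Compare {A, C, D}: its best feasible assignment gives total 409.
Every other set of open sites that can feasibly serve all demand totals ≥ 376 even under its best assignment. Minimum: 326.

326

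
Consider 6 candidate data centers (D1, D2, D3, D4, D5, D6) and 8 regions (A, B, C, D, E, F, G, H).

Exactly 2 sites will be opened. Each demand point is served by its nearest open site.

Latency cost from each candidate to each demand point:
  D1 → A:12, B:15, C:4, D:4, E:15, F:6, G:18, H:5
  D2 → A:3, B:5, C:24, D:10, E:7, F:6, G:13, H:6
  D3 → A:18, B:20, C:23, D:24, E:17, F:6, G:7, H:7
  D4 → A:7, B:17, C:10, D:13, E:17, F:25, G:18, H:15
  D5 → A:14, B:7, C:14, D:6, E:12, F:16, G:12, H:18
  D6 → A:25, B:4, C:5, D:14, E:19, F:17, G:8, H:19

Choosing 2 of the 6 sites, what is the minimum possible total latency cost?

47

Open {D1, D2}.
  A→D2 3, B→D2 5, C→D1 4, D→D1 4, E→D2 7, F→D1 6, G→D2 13, H→D1 5  ⇒ total 47.
Compare {D2, D6}: total 49.
Compare {D1, D6}: total 58.
No size-2 selection does better; minimum is 47.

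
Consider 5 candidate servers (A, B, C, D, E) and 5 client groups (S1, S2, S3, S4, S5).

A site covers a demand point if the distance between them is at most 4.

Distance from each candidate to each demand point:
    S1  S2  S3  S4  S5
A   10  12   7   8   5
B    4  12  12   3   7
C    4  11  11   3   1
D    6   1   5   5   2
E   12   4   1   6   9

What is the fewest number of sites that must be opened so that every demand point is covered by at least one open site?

Coverage sets (demand points within 4 of each site):
  A: {}
  B: {S1, S4}
  C: {S1, S4, S5}
  D: {S2, S5}
  E: {S2, S3}
No single site covers all 5 demand points.
But {C, E} covers everything, so the minimum is 2.

2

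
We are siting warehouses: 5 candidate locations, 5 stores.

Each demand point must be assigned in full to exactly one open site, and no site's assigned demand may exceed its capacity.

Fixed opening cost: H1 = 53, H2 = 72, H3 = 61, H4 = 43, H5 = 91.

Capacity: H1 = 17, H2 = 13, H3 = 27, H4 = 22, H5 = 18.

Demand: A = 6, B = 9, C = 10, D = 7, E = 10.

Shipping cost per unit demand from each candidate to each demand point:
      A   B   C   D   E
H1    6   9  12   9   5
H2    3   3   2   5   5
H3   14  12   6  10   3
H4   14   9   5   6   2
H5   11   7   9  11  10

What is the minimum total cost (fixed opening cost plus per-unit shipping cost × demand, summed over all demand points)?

364

Open {H1, H2, H4}; cheapest assignment that respects the capacities:
  H1 (cap 17, load 13): A, D — cost 6×6 + 7×9 = 99
  H2 (cap 13, load 9): B — cost 9×3 = 27
  H4 (cap 22, load 20): C, E — cost 10×5 + 10×2 = 70
  Shipping 196, fixed 168 → total 364.
  Any other capacity-feasible assignment to {H1, H2, H4} ships for at least 196.
Compare {H2, H3, H4}: its best feasible assignment gives total 390.
Compare {H1, H3}: its best feasible assignment gives total 391.
Every other set of open sites that can feasibly serve all demand totals ≥ 390 even under its best assignment. Minimum: 364.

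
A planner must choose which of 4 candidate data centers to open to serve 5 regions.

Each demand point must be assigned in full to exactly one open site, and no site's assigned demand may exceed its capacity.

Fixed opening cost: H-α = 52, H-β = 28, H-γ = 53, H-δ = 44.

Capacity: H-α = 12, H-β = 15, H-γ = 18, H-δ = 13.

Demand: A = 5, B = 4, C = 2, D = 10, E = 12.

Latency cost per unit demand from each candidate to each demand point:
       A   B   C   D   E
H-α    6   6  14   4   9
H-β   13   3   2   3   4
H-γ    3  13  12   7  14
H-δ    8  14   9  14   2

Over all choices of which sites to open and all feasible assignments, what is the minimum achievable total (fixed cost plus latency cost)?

230

Open {H-β, H-γ, H-δ}; cheapest assignment that respects the capacities:
  H-β (cap 15, load 14): B, D — cost 4×3 + 10×3 = 42
  H-γ (cap 18, load 7): A, C — cost 5×3 + 2×12 = 39
  H-δ (cap 13, load 12): E — cost 12×2 = 24
  Shipping 105, fixed 125 → total 230.
  Any other capacity-feasible assignment to {H-β, H-γ, H-δ} ships for at least 105.
Compare {H-α, H-β, H-δ}: its best feasible assignment gives total 236.
Compare {H-α, H-β, H-γ, H-δ}: its best feasible assignment gives total 272.
Every other set of open sites that can feasibly serve all demand totals ≥ 236 even under its best assignment. Minimum: 230.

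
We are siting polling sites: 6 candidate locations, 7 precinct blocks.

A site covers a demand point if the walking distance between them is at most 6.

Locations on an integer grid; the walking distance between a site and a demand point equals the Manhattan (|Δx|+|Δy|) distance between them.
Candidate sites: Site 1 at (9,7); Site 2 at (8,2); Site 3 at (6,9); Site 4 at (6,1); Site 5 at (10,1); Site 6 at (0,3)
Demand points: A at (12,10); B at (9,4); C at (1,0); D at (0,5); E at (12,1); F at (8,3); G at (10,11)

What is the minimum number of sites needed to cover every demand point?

3

Coverage sets (demand points within 6 of each site):
  Site 1: {A, B, F, G}
  Site 2: {B, E, F}
  Site 3: {G}
  Site 4: {B, C, E, F}
  Site 5: {B, E, F}
  Site 6: {C, D}
No 2 sites suffice: every size-2 union leaves at least one demand point uncovered.
But {Site 1, Site 2, Site 6} covers everything, so the minimum is 3.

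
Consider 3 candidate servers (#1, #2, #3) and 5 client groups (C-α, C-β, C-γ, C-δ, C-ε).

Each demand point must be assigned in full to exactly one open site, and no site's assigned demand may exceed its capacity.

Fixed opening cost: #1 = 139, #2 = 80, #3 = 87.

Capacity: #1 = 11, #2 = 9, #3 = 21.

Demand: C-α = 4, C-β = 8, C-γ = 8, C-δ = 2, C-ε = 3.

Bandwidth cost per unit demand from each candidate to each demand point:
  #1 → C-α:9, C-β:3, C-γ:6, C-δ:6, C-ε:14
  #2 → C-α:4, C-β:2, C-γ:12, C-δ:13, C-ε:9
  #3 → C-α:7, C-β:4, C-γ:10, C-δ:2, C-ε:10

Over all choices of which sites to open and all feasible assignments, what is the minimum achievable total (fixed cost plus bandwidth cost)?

Open {#2, #3}; cheapest assignment that respects the capacities:
  #2 (cap 9, load 8): C-β — cost 8×2 = 16
  #3 (cap 21, load 17): C-α, C-γ, C-δ, C-ε — cost 4×7 + 8×10 + 2×2 + 3×10 = 142
  Shipping 158, fixed 167 → total 325.
  Any other capacity-feasible assignment to {#2, #3} ships for at least 158.
Compare {#1, #3}: its best feasible assignment gives total 368.
Compare {#1, #2, #3}: its best feasible assignment gives total 432.
Every other set of open sites that can feasibly serve all demand totals ≥ 368 even under its best assignment. Minimum: 325.

325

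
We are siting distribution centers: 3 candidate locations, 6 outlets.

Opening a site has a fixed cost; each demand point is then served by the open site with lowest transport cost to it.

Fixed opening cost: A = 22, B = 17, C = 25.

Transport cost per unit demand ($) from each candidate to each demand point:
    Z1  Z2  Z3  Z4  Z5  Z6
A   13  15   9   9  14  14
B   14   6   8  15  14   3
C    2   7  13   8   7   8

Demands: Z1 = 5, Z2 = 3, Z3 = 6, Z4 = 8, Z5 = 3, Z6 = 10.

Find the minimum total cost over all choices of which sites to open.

Open {B, C}: assign each demand point to its cheapest open site.
  Z1→C 5×2=10, Z2→B 3×6=18, Z3→B 6×8=48, Z4→C 8×8=64, Z5→C 3×7=21, Z6→B 10×3=30
  transport cost 191, fixed 42 → total 233.
Compare {A, B, C}: transport cost 191 + fixed 64 = 255.
Compare {A, C}: transport cost 250 + fixed 47 = 297.
Compare {C}: transport cost 274 + fixed 25 = 299.
All other subsets cost ≥ 255. Minimum total cost: 233.

233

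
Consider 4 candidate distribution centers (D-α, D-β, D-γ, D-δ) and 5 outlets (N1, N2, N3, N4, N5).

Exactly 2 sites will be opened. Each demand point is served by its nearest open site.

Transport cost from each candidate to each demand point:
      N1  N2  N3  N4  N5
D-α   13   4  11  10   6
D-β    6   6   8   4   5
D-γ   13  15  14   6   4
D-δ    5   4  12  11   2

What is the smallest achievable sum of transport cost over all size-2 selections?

23

Open {D-β, D-δ}.
  N1→D-δ 5, N2→D-δ 4, N3→D-β 8, N4→D-β 4, N5→D-δ 2  ⇒ total 23.
Compare {D-α, D-β}: total 27.
Compare {D-β, D-γ}: total 28.
No size-2 selection does better; minimum is 23.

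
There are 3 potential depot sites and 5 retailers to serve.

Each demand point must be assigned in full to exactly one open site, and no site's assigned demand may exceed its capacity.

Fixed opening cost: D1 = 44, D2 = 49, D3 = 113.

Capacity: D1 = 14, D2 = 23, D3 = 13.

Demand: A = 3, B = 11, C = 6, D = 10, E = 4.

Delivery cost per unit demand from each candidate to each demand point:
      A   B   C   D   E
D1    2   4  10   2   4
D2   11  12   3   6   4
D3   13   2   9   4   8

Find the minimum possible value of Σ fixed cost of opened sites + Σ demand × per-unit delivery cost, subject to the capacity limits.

Open {D1, D2}; cheapest assignment that respects the capacities:
  D1 (cap 14, load 14): A, B — cost 3×2 + 11×4 = 50
  D2 (cap 23, load 20): C, D, E — cost 6×3 + 10×6 + 4×4 = 94
  Shipping 144, fixed 93 → total 237.
  Any other capacity-feasible assignment to {D1, D2} ships for at least 144.
Compare {D1, D2, D3}: its best feasible assignment gives total 288.
Compare {D2, D3}: its best feasible assignment gives total 311.
Every other set of open sites that can feasibly serve all demand totals ≥ 288 even under its best assignment. Minimum: 237.

237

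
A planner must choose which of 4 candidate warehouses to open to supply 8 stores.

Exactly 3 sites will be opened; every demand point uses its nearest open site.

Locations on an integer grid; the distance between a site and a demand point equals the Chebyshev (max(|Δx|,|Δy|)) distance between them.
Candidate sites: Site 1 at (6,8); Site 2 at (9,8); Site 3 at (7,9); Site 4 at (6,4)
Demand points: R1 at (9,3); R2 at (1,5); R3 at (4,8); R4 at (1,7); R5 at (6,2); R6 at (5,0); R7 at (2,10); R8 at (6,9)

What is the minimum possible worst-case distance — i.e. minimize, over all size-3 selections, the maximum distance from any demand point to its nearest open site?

5

Open {Site 1, Site 2, Site 4}.
  Farthest demand point is R2 at distance 5 (to Site 1); all others are ≤ 5.
With {Site 1, Site 3, Site 4} the worst case is 5.
With {Site 2, Site 3, Site 4} the worst case is 5.
No size-3 selection achieves below 5.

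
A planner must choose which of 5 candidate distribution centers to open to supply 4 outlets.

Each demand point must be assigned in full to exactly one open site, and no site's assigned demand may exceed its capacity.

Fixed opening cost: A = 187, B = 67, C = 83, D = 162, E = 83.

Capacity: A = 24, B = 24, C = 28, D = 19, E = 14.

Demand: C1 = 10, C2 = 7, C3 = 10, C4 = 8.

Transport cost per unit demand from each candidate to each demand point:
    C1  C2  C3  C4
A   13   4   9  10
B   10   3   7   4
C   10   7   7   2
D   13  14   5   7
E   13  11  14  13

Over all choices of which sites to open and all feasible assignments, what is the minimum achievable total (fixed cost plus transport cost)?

357

Open {B, C}; cheapest assignment that respects the capacities:
  B (cap 24, load 17): C1, C2 — cost 10×10 + 7×3 = 121
  C (cap 28, load 18): C3, C4 — cost 10×7 + 8×2 = 86
  Shipping 207, fixed 150 → total 357.
  Any other capacity-feasible assignment to {B, C} ships for at least 207.
Compare {C, E}: its best feasible assignment gives total 429.
Compare {B, C, E}: its best feasible assignment gives total 440.
Every other set of open sites that can feasibly serve all demand totals ≥ 429 even under its best assignment. Minimum: 357.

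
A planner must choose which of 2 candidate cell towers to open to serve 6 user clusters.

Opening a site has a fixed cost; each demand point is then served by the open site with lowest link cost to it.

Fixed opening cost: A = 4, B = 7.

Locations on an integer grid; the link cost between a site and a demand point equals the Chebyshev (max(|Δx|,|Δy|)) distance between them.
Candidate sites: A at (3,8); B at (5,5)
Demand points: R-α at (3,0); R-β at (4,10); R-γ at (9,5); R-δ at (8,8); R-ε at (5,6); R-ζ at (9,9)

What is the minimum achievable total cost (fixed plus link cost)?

29

Open {B}: assign each demand point to its cheapest open site.
  R-α→B 5, R-β→B 5, R-γ→B 4, R-δ→B 3, R-ε→B 1, R-ζ→B 4
  link cost 22, fixed 7 → total 29.
Compare {A, B}: link cost 19 + fixed 11 = 30.
Compare {A}: link cost 29 + fixed 4 = 33.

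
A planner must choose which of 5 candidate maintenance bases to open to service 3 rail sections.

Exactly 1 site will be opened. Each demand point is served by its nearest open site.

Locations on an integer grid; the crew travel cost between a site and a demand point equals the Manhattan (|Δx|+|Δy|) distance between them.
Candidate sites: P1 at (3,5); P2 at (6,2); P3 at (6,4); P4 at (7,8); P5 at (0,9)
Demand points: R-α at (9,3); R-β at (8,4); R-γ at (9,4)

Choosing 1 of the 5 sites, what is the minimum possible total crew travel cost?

Open {P3}.
  R-α→P3 4, R-β→P3 2, R-γ→P3 3  ⇒ total 9.
Compare {P2}: total 13.
Compare {P4}: total 18.
No size-1 selection does better; minimum is 9.

9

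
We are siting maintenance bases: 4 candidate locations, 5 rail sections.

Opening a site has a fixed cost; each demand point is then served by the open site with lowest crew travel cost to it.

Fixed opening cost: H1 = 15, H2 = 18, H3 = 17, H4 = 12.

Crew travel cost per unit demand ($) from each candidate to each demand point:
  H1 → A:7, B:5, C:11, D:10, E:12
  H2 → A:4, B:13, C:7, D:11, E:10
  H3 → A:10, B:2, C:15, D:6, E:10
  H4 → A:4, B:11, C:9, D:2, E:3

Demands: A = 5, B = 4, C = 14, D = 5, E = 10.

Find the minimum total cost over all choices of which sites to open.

213

Open {H2, H3, H4}: assign each demand point to its cheapest open site.
  A→H2 5×4=20, B→H3 4×2=8, C→H2 14×7=98, D→H4 5×2=10, E→H4 10×3=30
  crew travel cost 166, fixed 47 → total 213.
Compare {H3, H4}: crew travel cost 194 + fixed 29 = 223.
Compare {H1, H2, H4}: crew travel cost 178 + fixed 45 = 223.
Compare {H1, H2, H3, H4}: crew travel cost 166 + fixed 62 = 228.
All other subsets cost ≥ 223. Minimum total cost: 213.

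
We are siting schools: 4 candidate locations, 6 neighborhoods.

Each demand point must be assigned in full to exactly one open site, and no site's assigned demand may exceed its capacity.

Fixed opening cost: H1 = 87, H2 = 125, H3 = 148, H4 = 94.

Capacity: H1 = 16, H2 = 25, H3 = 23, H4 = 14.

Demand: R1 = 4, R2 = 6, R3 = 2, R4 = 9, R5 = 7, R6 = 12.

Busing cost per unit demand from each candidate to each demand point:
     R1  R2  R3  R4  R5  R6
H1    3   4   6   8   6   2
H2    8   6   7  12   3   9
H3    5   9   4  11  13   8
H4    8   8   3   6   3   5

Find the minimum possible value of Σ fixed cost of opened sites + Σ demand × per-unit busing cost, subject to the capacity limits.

427

Open {H1, H2}; cheapest assignment that respects the capacities:
  H1 (cap 16, load 16): R1, R6 — cost 4×3 + 12×2 = 36
  H2 (cap 25, load 24): R2, R3, R4, R5 — cost 6×6 + 2×7 + 9×12 + 7×3 = 179
  Shipping 215, fixed 212 → total 427.
  Any other capacity-feasible assignment to {H1, H2} ships for at least 215.
Compare {H1, H2, H4}: its best feasible assignment gives total 459.
Compare {H1, H3, H4}: its best feasible assignment gives total 541.
Every other set of open sites that can feasibly serve all demand totals ≥ 459 even under its best assignment. Minimum: 427.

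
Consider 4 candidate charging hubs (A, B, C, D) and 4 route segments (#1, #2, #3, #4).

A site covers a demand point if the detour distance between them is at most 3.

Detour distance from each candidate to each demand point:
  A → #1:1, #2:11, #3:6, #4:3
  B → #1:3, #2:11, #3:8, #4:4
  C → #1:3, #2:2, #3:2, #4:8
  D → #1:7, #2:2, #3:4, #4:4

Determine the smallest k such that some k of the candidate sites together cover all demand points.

Coverage sets (demand points within 3 of each site):
  A: {#1, #4}
  B: {#1}
  C: {#1, #2, #3}
  D: {#2}
No single site covers all 4 demand points.
But {A, C} covers everything, so the minimum is 2.

2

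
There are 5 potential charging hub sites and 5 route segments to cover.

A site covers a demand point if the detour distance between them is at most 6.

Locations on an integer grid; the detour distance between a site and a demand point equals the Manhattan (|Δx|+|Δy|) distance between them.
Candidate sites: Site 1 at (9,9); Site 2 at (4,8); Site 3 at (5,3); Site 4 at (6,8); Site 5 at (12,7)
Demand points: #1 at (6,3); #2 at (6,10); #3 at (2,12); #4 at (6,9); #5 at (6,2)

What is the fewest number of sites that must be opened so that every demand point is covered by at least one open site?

2

Coverage sets (demand points within 6 of each site):
  Site 1: {#2, #4}
  Site 2: {#2, #3, #4}
  Site 3: {#1, #5}
  Site 4: {#1, #2, #4, #5}
  Site 5: {}
No single site covers all 5 demand points.
But {Site 2, Site 3} covers everything, so the minimum is 2.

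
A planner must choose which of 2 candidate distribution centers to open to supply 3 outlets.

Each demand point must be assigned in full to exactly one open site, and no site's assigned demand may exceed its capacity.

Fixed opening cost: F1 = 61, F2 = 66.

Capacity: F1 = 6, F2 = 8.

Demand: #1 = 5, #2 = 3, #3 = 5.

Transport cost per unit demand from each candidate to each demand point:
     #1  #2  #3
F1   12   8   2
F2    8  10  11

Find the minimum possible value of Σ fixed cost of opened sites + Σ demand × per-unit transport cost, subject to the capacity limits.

Open {F1, F2}; cheapest assignment that respects the capacities:
  F1 (cap 6, load 5): #3 — cost 5×2 = 10
  F2 (cap 8, load 8): #1, #2 — cost 5×8 + 3×10 = 70
  Shipping 80, fixed 127 → total 207.
  Any other capacity-feasible assignment to {F1, F2} ships for at least 80.
Total demand is 13 and no other set of sites has combined capacity ≥ 13, so {F1, F2} is the only feasible choice of open sites. Minimum: 207.

207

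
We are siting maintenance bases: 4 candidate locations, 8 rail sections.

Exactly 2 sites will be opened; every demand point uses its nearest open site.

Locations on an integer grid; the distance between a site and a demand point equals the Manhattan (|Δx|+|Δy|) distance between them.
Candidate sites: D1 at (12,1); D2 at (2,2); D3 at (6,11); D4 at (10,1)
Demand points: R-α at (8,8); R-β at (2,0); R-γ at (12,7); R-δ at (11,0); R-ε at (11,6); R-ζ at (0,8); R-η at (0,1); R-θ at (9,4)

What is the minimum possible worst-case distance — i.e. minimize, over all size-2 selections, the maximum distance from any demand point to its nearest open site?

Open {D2, D4}.
  Farthest demand point is R-α at distance 9 (to D4); all others are ≤ 9.
With {D3, D4} the worst case is 10.
With {D1, D2} the worst case is 11.
No size-2 selection achieves below 9.

9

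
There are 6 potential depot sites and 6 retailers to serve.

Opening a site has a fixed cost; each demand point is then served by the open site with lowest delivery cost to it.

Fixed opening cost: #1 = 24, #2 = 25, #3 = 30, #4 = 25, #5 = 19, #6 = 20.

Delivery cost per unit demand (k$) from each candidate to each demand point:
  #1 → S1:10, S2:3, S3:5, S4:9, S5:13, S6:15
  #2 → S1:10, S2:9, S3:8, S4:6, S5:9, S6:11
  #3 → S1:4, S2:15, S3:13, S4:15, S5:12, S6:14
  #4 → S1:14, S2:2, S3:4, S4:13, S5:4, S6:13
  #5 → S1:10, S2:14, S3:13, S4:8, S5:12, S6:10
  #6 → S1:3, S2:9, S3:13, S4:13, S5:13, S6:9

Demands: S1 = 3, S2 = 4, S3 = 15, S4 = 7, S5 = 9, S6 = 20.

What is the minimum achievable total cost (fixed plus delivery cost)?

405

Open {#2, #4, #6}: assign each demand point to its cheapest open site.
  S1→#6 3×3=9, S2→#4 4×2=8, S3→#4 15×4=60, S4→#2 7×6=42, S5→#4 9×4=36, S6→#6 20×9=180
  delivery cost 335, fixed 70 → total 405.
Compare {#4, #5, #6}: delivery cost 349 + fixed 64 = 413.
Compare {#2, #4, #5, #6}: delivery cost 335 + fixed 89 = 424.
Compare {#1, #4, #6}: delivery cost 356 + fixed 69 = 425.
All other subsets cost ≥ 413. Minimum total cost: 405.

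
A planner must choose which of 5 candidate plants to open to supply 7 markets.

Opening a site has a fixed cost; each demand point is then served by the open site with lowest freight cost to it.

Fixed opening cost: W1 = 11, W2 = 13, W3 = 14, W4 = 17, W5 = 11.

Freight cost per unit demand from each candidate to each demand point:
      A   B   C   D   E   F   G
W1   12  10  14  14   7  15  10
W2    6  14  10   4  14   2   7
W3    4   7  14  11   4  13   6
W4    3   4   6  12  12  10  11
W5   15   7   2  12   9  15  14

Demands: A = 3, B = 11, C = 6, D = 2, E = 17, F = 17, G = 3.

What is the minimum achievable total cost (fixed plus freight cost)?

248

Open {W2, W3, W4, W5}: assign each demand point to its cheapest open site.
  A→W4 3×3=9, B→W4 11×4=44, C→W5 6×2=12, D→W2 2×4=8, E→W3 17×4=68, F→W2 17×2=34, G→W3 3×6=18
  freight cost 193, fixed 55 → total 248.
Compare {W1, W2, W3, W4, W5}: freight cost 193 + fixed 66 = 259.
Compare {W2, W3, W4}: freight cost 217 + fixed 44 = 261.
Compare {W2, W3, W5}: freight cost 229 + fixed 38 = 267.
All other subsets cost ≥ 259. Minimum total cost: 248.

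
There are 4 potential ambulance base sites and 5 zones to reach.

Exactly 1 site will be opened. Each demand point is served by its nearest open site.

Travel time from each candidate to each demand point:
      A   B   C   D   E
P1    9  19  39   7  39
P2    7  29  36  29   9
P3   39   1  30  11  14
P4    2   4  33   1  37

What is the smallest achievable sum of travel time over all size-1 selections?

77

Open {P4}.
  A→P4 2, B→P4 4, C→P4 33, D→P4 1, E→P4 37  ⇒ total 77.
Compare {P3}: total 95.
Compare {P2}: total 110.
No size-1 selection does better; minimum is 77.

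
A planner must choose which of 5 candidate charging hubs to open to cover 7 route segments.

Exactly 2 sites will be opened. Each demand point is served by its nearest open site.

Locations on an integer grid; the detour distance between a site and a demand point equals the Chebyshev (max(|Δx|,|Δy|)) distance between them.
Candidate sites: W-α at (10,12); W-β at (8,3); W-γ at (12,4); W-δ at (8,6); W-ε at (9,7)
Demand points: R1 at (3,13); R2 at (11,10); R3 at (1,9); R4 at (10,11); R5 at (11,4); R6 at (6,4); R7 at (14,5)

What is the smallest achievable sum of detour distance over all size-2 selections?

27

Open {W-γ, W-ε}.
  R1→W-ε 6, R2→W-ε 3, R3→W-ε 8, R4→W-ε 4, R5→W-γ 1, R6→W-ε 3, R7→W-γ 2  ⇒ total 27.
Compare {W-α, W-β}: total 28.
Compare {W-α, W-γ}: total 28.
No size-2 selection does better; minimum is 27.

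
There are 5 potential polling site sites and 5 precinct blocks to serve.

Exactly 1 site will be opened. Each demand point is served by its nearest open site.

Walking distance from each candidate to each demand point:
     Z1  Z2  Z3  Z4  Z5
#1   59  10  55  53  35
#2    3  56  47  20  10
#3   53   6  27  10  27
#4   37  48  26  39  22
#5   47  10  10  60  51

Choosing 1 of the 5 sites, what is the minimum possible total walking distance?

123

Open {#3}.
  Z1→#3 53, Z2→#3 6, Z3→#3 27, Z4→#3 10, Z5→#3 27  ⇒ total 123.
Compare {#2}: total 136.
Compare {#4}: total 172.
No size-1 selection does better; minimum is 123.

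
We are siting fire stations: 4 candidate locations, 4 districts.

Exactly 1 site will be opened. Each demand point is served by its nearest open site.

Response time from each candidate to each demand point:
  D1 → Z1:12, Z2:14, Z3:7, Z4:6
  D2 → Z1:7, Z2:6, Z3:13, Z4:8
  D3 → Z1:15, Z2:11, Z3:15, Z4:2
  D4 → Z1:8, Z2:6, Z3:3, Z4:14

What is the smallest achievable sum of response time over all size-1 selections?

31

Open {D4}.
  Z1→D4 8, Z2→D4 6, Z3→D4 3, Z4→D4 14  ⇒ total 31.
Compare {D2}: total 34.
Compare {D1}: total 39.
No size-1 selection does better; minimum is 31.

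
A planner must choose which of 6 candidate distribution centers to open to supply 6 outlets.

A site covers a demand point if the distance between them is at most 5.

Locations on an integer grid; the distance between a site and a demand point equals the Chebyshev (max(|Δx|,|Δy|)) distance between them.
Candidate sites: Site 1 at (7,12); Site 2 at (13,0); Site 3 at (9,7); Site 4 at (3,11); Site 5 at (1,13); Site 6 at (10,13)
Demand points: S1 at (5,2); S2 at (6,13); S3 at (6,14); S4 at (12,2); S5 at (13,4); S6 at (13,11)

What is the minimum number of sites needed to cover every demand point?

2

Coverage sets (demand points within 5 of each site):
  Site 1: {S2, S3}
  Site 2: {S4, S5}
  Site 3: {S1, S4, S5, S6}
  Site 4: {S2, S3}
  Site 5: {S2, S3}
  Site 6: {S2, S3, S6}
No single site covers all 6 demand points.
But {Site 1, Site 3} covers everything, so the minimum is 2.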